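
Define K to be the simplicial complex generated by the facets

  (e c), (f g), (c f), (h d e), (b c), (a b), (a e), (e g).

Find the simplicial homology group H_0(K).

Fix the vertex order a < b < c < d < e < f < g < h and write every simplex with vertices in increasing order. Then dim K = 2 and the simplices of K are:

  0-simplices (8): a, b, c, d, e, f, g, h
  1-simplices (10): ab, ae, bc, ce, cf, de, dh, eg, eh, fg
  2-simplices (1): deh

so the chain groups are C_0 ≅ Z^8, C_1 ≅ Z^10, C_2 ≅ Z^1.

Boundary ∂_1: C_1 → C_0 sends each edge [p,q] (with p < q) to q − p.
As a 8×10 matrix over Z this has rank 7, with invariant factors (1,1,1,1,1,1,1).

Boundary ∂_2: C_2 → C_1 acts by ∂[p,q,r] = [q,r] − [p,r] + [p,q]. For instance
  ∂deh = eh − dh + de.
This gives a 10×1 integer matrix of rank 1; reducing to Smith normal form yields diagonal entries (1).

Computing H_k = (kernel of ∂_k) / (image of ∂_{k+1}):

  H_0: rank C_0 − rank ∂_1 = 8 − 7 = 1, and the invariant factors of ∂_1 are all 1, so H_0 ≅ Z.

H_0 = Z.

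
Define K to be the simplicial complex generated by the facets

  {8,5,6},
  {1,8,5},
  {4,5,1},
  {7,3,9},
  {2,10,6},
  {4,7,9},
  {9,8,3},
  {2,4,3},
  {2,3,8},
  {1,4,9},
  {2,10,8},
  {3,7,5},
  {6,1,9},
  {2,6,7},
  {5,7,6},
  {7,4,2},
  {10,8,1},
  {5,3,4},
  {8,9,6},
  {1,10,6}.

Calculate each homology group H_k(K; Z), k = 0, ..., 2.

We work with the vertex ordering 1 < 2 < 3 < 4 < 5 < 6 < 7 < 8 < 9 < 10. The simplices of K, each written with vertices in increasing order, are:

  0-simplices (10): [1], [2], [3], [4], [5], [6], [7], [8], [9], [10]
  1-simplices (30): (30 of them)
  2-simplices (20): (20 of them)

Hence C_0 ≅ Z^10, C_1 ≅ Z^30, C_2 ≅ Z^20.

Boundary ∂_1: C_1 → C_0 sends each edge [p,q] (with p < q) to q − p.
As a 10×30 matrix over Z this has rank 9, with invariant factors (1,1,1,1,1,1,1,1,1).

The boundary map ∂_2: C_2 → C_1 acts by ∂[p,q,r] = [q,r] − [p,r] + [p,q]. For instance
  ∂[5,6,8] = [6,8] − [5,8] + [5,6],
  ∂[1,6,9] = [6,9] − [1,9] + [1,6].
The resulting 30×20 matrix has rank 20, and its Smith normal form has invariant factors (1,1,1,1,1,1,1,1,1,1,1,1,1,1,1,1,1,1,1,2).

Now H_k = ker ∂_k / im ∂_{k+1}, so:

  H_0: rank C_0 − rank ∂_1 = 10 − 9 = 1, and the invariant factors of ∂_1 are all 1, so H_0 ≅ Z.
  H_1: rank ker ∂_1 − rank ∂_2 = (30 − 9) − 20 = 1, and ∂_2 has invariant factor 2 > 1, so H_1 ≅ Z × Z/2.
  H_2: rank ker ∂_2 − rank ∂_3 = (20 − 20) − 0 = 0, and there is no ∂_3, so H_2 ≅ 0.

As a check, the Euler characteristic is 10 − 30 + 20 = 0, which agrees with 1 − 1 + 0 = 0.
(K is a triangulation of the Klein bottle.)

H_0 = Z,  H_1 = Z × Z/2,  H_2 = 0.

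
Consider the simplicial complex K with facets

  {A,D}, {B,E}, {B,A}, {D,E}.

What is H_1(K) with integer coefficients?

H_1 = Z.

Order the vertices as A < B < D < E. Listing each simplex with vertices in this order, K has dimension 1 with simplices:

  0-simplices (4): A, B, D, E
  1-simplices (4): AB, AD, BE, DE

giving chain groups C_0 ≅ Z^4, C_1 ≅ Z^4.

∂_1: C_1 → C_0 sends each edge [p,q] (with p < q) to q − p.
The 4×4 boundary matrix has rank 3 and Smith normal form diag(1,1,1).

Reading off H_k = ker ∂_k / im ∂_{k+1}:

  H_1: rank ker ∂_1 − rank ∂_2 = (4 − 3) − 0 = 1, and there is no ∂_2, so H_1 ≅ Z.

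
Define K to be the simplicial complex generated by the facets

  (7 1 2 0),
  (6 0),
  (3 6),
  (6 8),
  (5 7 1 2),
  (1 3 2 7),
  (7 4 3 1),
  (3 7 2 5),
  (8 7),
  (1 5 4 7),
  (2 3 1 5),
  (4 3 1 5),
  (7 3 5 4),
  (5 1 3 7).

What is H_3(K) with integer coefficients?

H_3 = Z^2.

Fix the vertex order 0 < 1 < 2 < 3 < 4 < 5 < 6 < 7 < 8 and write every simplex with vertices in increasing order. Then dim K = 3 and the simplices of K are:

  0-simplices (9): [0], [1], [2], [3], [4], [5], [6], [7], [8]
  1-simplices (21): [0,1], [0,2], [0,6], [0,7], [1,2], [1,3], [1,4], [1,5], [1,7], [2,3], [2,5], [2,7], [3,4], [3,5], [3,6], [3,7], [4,5], [4,7], [5,7], [6,8], [7,8]
  2-simplices (19): (19 of them)
  3-simplices (10): [0,1,2,7], [1,2,3,5], [1,2,3,7], [1,2,5,7], [1,3,4,5], [1,3,4,7], [1,3,5,7], [1,4,5,7], [2,3,5,7], [3,4,5,7]

so the chain groups are C_0 ≅ Z^9, C_1 ≅ Z^21, C_2 ≅ Z^19, C_3 ≅ Z^10.

Boundary ∂_1: C_1 → C_0 maps an edge to its endpoints' difference, ∂[p,q] = q − p. For instance
  ∂[0,2] = [2] − [0].
The 9×21 boundary matrix has rank 8 and Smith normal form diag(1,1,1,1,1,1,1,1).

The boundary map ∂_2: C_2 → C_1 sends each 2-simplex [p,q,r] to [q,r] − [p,r] + [p,q]. For instance
  ∂[1,2,5] = [2,5] − [1,5] + [1,2],
  ∂[1,3,4] = [3,4] − [1,4] + [1,3].
The resulting 21×19 matrix has rank 11, and its Smith normal form has invariant factors (1,1,1,1,1,1,1,1,1,1,1).

∂_3: C_3 → C_2 sends each 3-simplex σ to the alternating sum Σ_i (−1)^i (σ with its i-th vertex removed). For instance
  ∂[1,2,5,7] = [2,5,7] − [1,5,7] + [1,2,7] − [1,2,5],
  ∂[1,3,4,7] = [3,4,7] − [1,4,7] + [1,3,7] − [1,3,4].
This gives a 19×10 integer matrix of rank 8; reducing to Smith normal form yields diagonal entries (1,1,1,1,1,1,1,1).

Computing H_k = (kernel of ∂_k) / (image of ∂_{k+1}):

  H_3: rank ker ∂_3 − rank ∂_4 = (10 − 8) − 0 = 2, and there is no ∂_4, so H_3 = Z^2.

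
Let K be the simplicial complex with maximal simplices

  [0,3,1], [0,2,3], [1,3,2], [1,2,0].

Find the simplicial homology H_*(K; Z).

K has 4 vertices, 6 edges, 4 triangles.
rank ∂_0 = 0, rank ∂_1 = 3 ⇒ b_0 = 4 − 0 − 3 = 1; all invariant factors of ∂_1 are 1 so no torsion. So H_0 = Z.
rank ∂_1 = 3, rank ∂_2 = 3 ⇒ b_1 = 6 − 3 − 3 = 0; all invariant factors of ∂_2 are 1 so no torsion. So H_1 = 0.
rank ∂_2 = 3, rank ∂_3 = 0 ⇒ b_2 = 4 − 3 − 0 = 1. So H_2 = Z.

H_0 ≅ Z,  H_1 = 0,  H_2 ≅ Z.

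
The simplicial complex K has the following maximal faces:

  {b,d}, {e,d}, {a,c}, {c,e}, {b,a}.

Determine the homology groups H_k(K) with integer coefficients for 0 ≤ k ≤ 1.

Order the vertices as a < b < c < d < e. Listing each simplex with vertices in this order, K has dimension 1 with simplices:

  0-simplices (5): a, b, c, d, e
  1-simplices (5): ab, ac, bd, ce, de

so the chain groups are C_0 ≅ Z^5, C_1 ≅ Z^5.

Boundary ∂_1: C_1 → C_0 maps an edge to its endpoints' difference, ∂[p,q] = q − p. For instance
  ∂bd = d − b.
The resulting 5×5 matrix has rank 4, and its Smith normal form has invariant factors (1,1,1,1).

From H_k ≅ ker(∂_k) / im(∂_{k+1}) we obtain:

  H_0: rank C_0 − rank ∂_1 = 5 − 4 = 1, and the invariant factors of ∂_1 are all 1, so H_0 ≅ Z.
  H_1: rank ker ∂_1 − rank ∂_2 = (5 − 4) − 0 = 1, and there is no ∂_2, so H_1 ≅ Z.

H_0 = Z,  H_1 = Z.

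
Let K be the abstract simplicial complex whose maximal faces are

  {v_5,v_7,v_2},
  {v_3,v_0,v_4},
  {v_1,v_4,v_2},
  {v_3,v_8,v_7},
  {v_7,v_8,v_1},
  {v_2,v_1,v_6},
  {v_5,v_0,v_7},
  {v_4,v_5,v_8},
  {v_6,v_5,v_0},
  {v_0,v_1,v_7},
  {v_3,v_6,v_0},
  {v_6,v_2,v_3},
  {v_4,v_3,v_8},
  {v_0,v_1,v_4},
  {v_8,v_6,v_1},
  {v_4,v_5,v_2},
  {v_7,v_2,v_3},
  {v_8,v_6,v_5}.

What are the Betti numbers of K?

Fix the vertex order v_0 < v_1 < v_2 < v_3 < v_4 < v_5 < v_6 < v_7 < v_8 and write every simplex with vertices in increasing order. Then dim K = 2 and the simplices of K are:

  0-simplices (9): [v_0], [v_1], [v_2], [v_3], [v_4], [v_5], [v_6], [v_7], [v_8]
  1-simplices (27): (27 of them)
  2-simplices (18): (18 of them)

giving chain groups C_0 ≅ Z^9, C_1 ≅ Z^27, C_2 ≅ Z^18.

Boundary ∂_1: C_1 → C_0 sends each edge [p,q] (with p < q) to q − p. For instance
  ∂[v_3,v_8] = [v_8] − [v_3].
This gives a 9×27 integer matrix of rank 8; reducing to Smith normal form yields diagonal entries (1,1,1,1,1,1,1,1).

Boundary ∂_2: C_2 → C_1 maps a triangle to the signed sum of its edges. For instance
  ∂[v_2,v_3,v_7] = [v_3,v_7] − [v_2,v_7] + [v_2,v_3],
  ∂[v_2,v_3,v_6] = [v_3,v_6] − [v_2,v_6] + [v_2,v_3].
This gives a 27×18 integer matrix of rank 17; reducing to Smith normal form yields diagonal entries (1,1,1,1,1,1,1,1,1,1,1,1,1,1,1,1,1).

Reading off H_k = ker ∂_k / im ∂_{k+1}:

  H_0: rank C_0 − rank ∂_1 = 9 − 8 = 1, and the invariant factors of ∂_1 are all 1, so H_0 ≅ Z.
  H_1: rank ker ∂_1 − rank ∂_2 = (27 − 8) − 17 = 2, and the invariant factors of ∂_2 are all 1, so H_1 ≅ Z^2.
  H_2: rank ker ∂_2 − rank ∂_3 = (18 − 17) − 0 = 1, and there is no ∂_3, so H_2 ≅ Z.

As a check, the Euler characteristic is 9 − 27 + 18 = 0, which agrees with 1 − 2 + 1 = 0.

Hence the Betti numbers are b_0 = 1, b_1 = 2, b_2 = 1.

b_0 = 1, b_1 = 2, b_2 = 1.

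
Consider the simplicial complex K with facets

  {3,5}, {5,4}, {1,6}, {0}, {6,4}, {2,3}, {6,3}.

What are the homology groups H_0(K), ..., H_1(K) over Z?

Take the total order 0 < 1 < 2 < 3 < 4 < 5 < 6 on the vertex set. Then K (dimension 1) consists of the simplices:

  0-simplices (7): [0], [1], [2], [3], [4], [5], [6]
  1-simplices (6): [1,6], [2,3], [3,5], [3,6], [4,5], [4,6]

Hence C_0 ≅ Z^7, C_1 ≅ Z^6.

The boundary map ∂_1: C_1 → C_0 is given by ∂[p,q] = [q] − [p].
The 7×6 boundary matrix has rank 5 and Smith normal form diag(1,1,1,1,1).

Reading off H_k = ker ∂_k / im ∂_{k+1}:

  H_0: rank C_0 − rank ∂_1 = 7 − 5 = 2, and the invariant factors of ∂_1 are all 1, so H_0 ≅ Z^2.
  H_1: rank ker ∂_1 − rank ∂_2 = (6 − 5) − 0 = 1, and there is no ∂_2, so H_1 ≅ Z.

H_0 ≅ Z^2,  H_1 ≅ Z.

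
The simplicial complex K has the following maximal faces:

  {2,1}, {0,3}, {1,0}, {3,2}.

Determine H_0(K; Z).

H_0 = Z.

Fix the vertex order 0 < 1 < 2 < 3 and write every simplex with vertices in increasing order. Then dim K = 1 and the simplices of K are:

  0-simplices (4): [0], [1], [2], [3]
  1-simplices (4): [0,1], [0,3], [1,2], [2,3]

Hence C_0 ≅ Z^4, C_1 ≅ Z^4.

∂_1: C_1 → C_0 sends each edge [p,q] (with p < q) to q − p.
As a 4×4 matrix over Z this has rank 3, with invariant factors (1,1,1).

Reading off H_k = ker ∂_k / im ∂_{k+1}:

  H_0: rank C_0 − rank ∂_1 = 4 − 3 = 1, and the invariant factors of ∂_1 are all 1, so H_0 = Z.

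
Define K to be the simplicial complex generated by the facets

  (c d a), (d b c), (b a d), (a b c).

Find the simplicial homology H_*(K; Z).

H_0 = Z,  H_1 = 0,  H_2 = Z.

Fix the vertex order a < b < c < d and write every simplex with vertices in increasing order. Then dim K = 2 and the simplices of K are:

  0-simplices (4): a, b, c, d
  1-simplices (6): ab, ac, ad, bc, bd, cd
  2-simplices (4): abc, abd, acd, bcd

Hence C_0 ≅ Z^4, C_1 ≅ Z^6, C_2 ≅ Z^4.

Boundary ∂_1: C_1 → C_0 maps an edge to its endpoints' difference, ∂[p,q] = q − p.
This gives a 4×6 integer matrix of rank 3; reducing to Smith normal form yields diagonal entries (1,1,1).

∂_2: C_2 → C_1 acts by ∂[p,q,r] = [q,r] − [p,r] + [p,q]. For instance
  ∂abc = bc − ac + ab,
  ∂acd = cd − ad + ac.
As a 6×4 matrix over Z this has rank 3, with invariant factors (1,1,1).

From H_k ≅ ker(∂_k) / im(∂_{k+1}) we obtain:

  H_0: rank C_0 − rank ∂_1 = 4 − 3 = 1, and the invariant factors of ∂_1 are all 1, so H_0 = Z.
  H_1: rank ker ∂_1 − rank ∂_2 = (6 − 3) − 3 = 0, and the invariant factors of ∂_2 are all 1, so H_1 = 0.
  H_2: rank ker ∂_2 − rank ∂_3 = (4 − 3) − 0 = 1, and there is no ∂_3, so H_2 = Z.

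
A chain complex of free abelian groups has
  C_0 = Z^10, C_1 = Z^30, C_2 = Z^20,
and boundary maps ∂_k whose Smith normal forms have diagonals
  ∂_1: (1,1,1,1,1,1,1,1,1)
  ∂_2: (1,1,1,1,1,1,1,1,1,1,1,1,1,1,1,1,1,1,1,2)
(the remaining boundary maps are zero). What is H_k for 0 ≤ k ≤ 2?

H_0 ≅ Z,  H_1 ≅ Z ⊕ Z/2Z,  H_2 = 0.

H_0: b_0 = 10 − 0 − 9 = 1; torsion from ∂_1 factors > 1: none. So H_0 ≅ Z.
H_1: b_1 = 30 − 9 − 20 = 1; torsion from ∂_2 factors > 1: [2]. So H_1 ≅ Z ⊕ Z/2Z.
H_2: b_2 = 20 − 20 − 0 = 0; torsion from ∂_3 factors > 1: none. So H_2 ≅ 0.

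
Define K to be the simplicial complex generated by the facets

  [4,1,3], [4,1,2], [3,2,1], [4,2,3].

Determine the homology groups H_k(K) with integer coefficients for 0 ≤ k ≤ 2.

H_0 = Z,  H_1 = 0,  H_2 = Z.

Order the vertices as 1 < 2 < 3 < 4. Listing each simplex with vertices in this order, K has dimension 2 with simplices:

  0-simplices (4): [1], [2], [3], [4]
  1-simplices (6): [1,2], [1,3], [1,4], [2,3], [2,4], [3,4]
  2-simplices (4): [1,2,3], [1,2,4], [1,3,4], [2,3,4]

giving chain groups C_0 ≅ Z^4, C_1 ≅ Z^6, C_2 ≅ Z^4.

∂_1: C_1 → C_0 maps an edge to its endpoints' difference, ∂[p,q] = q − p. For instance
  ∂[1,2] = [2] − [1].
As a 4×6 matrix over Z this has rank 3, with invariant factors (1,1,1).

∂_2: C_2 → C_1 maps a triangle to the signed sum of its edges. For instance
  ∂[1,2,4] = [2,4] − [1,4] + [1,2],
  ∂[1,2,3] = [2,3] − [1,3] + [1,2].
The 6×4 boundary matrix has rank 3 and Smith normal form diag(1,1,1).

Reading off H_k = ker ∂_k / im ∂_{k+1}:

  H_0: rank C_0 − rank ∂_1 = 4 − 3 = 1, and the invariant factors of ∂_1 are all 1, so H_0 ≅ Z.
  H_1: rank ker ∂_1 − rank ∂_2 = (6 − 3) − 3 = 0, and the invariant factors of ∂_2 are all 1, so H_1 ≅ 0.
  H_2: rank ker ∂_2 − rank ∂_3 = (4 − 3) − 0 = 1, and there is no ∂_3, so H_2 ≅ Z.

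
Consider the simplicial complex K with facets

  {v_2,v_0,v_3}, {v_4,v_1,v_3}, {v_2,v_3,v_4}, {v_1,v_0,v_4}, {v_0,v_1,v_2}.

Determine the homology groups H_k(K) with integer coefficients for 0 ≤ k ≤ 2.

We work with the vertex ordering v_0 < v_1 < v_2 < v_3 < v_4. The simplices of K, each written with vertices in increasing order, are:

  0-simplices (5): [v_0], [v_1], [v_2], [v_3], [v_4]
  1-simplices (10): [v_0,v_1], [v_0,v_2], [v_0,v_3], [v_0,v_4], [v_1,v_2], [v_1,v_3], [v_1,v_4], [v_2,v_3], [v_2,v_4], [v_3,v_4]
  2-simplices (5): [v_0,v_1,v_2], [v_0,v_1,v_4], [v_0,v_2,v_3], [v_1,v_3,v_4], [v_2,v_3,v_4]

so the chain groups are C_0 ≅ Z^5, C_1 ≅ Z^10, C_2 ≅ Z^5.

∂_1: C_1 → C_0 sends each edge [p,q] (with p < q) to q − p.
This gives a 5×10 integer matrix of rank 4; reducing to Smith normal form yields diagonal entries (1,1,1,1).

Boundary ∂_2: C_2 → C_1 maps a triangle to the signed sum of its edges. For instance
  ∂[v_0,v_1,v_4] = [v_1,v_4] − [v_0,v_4] + [v_0,v_1],
  ∂[v_0,v_1,v_2] = [v_1,v_2] − [v_0,v_2] + [v_0,v_1].
As a 10×5 matrix over Z this has rank 5, with invariant factors (1,1,1,1,1).

From H_k ≅ ker(∂_k) / im(∂_{k+1}) we obtain:

  H_0: rank C_0 − rank ∂_1 = 5 − 4 = 1, and the invariant factors of ∂_1 are all 1, so H_0 ≅ Z.
  H_1: rank ker ∂_1 − rank ∂_2 = (10 − 4) − 5 = 1, and the invariant factors of ∂_2 are all 1, so H_1 ≅ Z.
  H_2: rank ker ∂_2 − rank ∂_3 = (5 − 5) − 0 = 0, and there is no ∂_3, so H_2 ≅ 0.

As a check, the Euler characteristic is 5 − 10 + 5 = 0, which agrees with 1 − 1 + 0 = 0.

H_0 = Z,  H_1 = Z,  H_2 = 0.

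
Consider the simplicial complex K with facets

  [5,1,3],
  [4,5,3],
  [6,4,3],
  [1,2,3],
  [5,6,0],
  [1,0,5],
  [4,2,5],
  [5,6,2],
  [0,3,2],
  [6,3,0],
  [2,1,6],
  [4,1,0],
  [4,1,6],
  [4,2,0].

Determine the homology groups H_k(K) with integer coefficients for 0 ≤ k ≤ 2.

H_0 = Z,  H_1 = Z^2,  H_2 = Z.

Take the total order 0 < 1 < 2 < 3 < 4 < 5 < 6 on the vertex set. Then K (dimension 2) consists of the simplices:

  0-simplices (7): [0], [1], [2], [3], [4], [5], [6]
  1-simplices (21): [0,1], [0,2], [0,3], [0,4], [0,5], [0,6], [1,2], [1,3], [1,4], [1,5], [1,6], [2,3], [2,4], [2,5], [2,6], [3,4], [3,5], [3,6], [4,5], [4,6], [5,6]
  2-simplices (14): [0,1,4], [0,1,5], [0,2,3], [0,2,4], [0,3,6], [0,5,6], [1,2,3], [1,2,6], [1,3,5], [1,4,6], [2,4,5], [2,5,6], [3,4,5], [3,4,6]

giving chain groups C_0 ≅ Z^7, C_1 ≅ Z^21, C_2 ≅ Z^14.

Boundary ∂_1: C_1 → C_0 is given by ∂[p,q] = [q] − [p]. For instance
  ∂[3,6] = [6] − [3].
This gives a 7×21 integer matrix of rank 6; reducing to Smith normal form yields diagonal entries (1,1,1,1,1,1).

Boundary ∂_2: C_2 → C_1 sends each 2-simplex [p,q,r] to [q,r] − [p,r] + [p,q]. For instance
  ∂[0,2,3] = [2,3] − [0,3] + [0,2],
  ∂[2,4,5] = [4,5] − [2,5] + [2,4].
As a 21×14 matrix over Z this has rank 13, with invariant factors (1,1,1,1,1,1,1,1,1,1,1,1,1).

From H_k ≅ ker(∂_k) / im(∂_{k+1}) we obtain:

  H_0: rank C_0 − rank ∂_1 = 7 − 6 = 1, and the invariant factors of ∂_1 are all 1, so H_0 ≅ Z.
  H_1: rank ker ∂_1 − rank ∂_2 = (21 − 6) − 13 = 2, and the invariant factors of ∂_2 are all 1, so H_1 ≅ Z^2.
  H_2: rank ker ∂_2 − rank ∂_3 = (14 − 13) − 0 = 1, and there is no ∂_3, so H_2 ≅ Z.

(K is a triangulation of the torus T^2.)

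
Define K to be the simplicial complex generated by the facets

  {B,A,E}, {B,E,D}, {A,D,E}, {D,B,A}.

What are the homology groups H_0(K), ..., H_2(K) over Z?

We work with the vertex ordering A < B < D < E. The simplices of K, each written with vertices in increasing order, are:

  0-simplices (4): A, B, D, E
  1-simplices (6): AB, AD, AE, BD, BE, DE
  2-simplices (4): ABD, ABE, ADE, BDE

so the chain groups are C_0 ≅ Z^4, C_1 ≅ Z^6, C_2 ≅ Z^4.

∂_1: C_1 → C_0 is given by ∂[p,q] = [q] − [p]. For instance
  ∂BE = E − B.
The resulting 4×6 matrix has rank 3, and its Smith normal form has invariant factors (1,1,1).

Boundary ∂_2: C_2 → C_1 maps a triangle to the signed sum of its edges. For instance
  ∂ADE = DE − AE + AD,
  ∂ABD = BD − AD + AB.
The resulting 6×4 matrix has rank 3, and its Smith normal form has invariant factors (1,1,1).

Now H_k = ker ∂_k / im ∂_{k+1}, so:

  H_0: rank C_0 − rank ∂_1 = 4 − 3 = 1, and the invariant factors of ∂_1 are all 1, so H_0 ≅ Z.
  H_1: rank ker ∂_1 − rank ∂_2 = (6 − 3) − 3 = 0, and the invariant factors of ∂_2 are all 1, so H_1 ≅ 0.
  H_2: rank ker ∂_2 − rank ∂_3 = (4 − 3) − 0 = 1, and there is no ∂_3, so H_2 ≅ Z.

H_0 = Z,  H_1 = 0,  H_2 = Z.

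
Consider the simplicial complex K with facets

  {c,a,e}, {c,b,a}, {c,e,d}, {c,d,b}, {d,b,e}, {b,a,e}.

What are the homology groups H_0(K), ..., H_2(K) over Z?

Order the vertices as a < b < c < d < e. Listing each simplex with vertices in this order, K has dimension 2 with simplices:

  0-simplices (5): a, b, c, d, e
  1-simplices (9): ab, ac, ae, bc, bd, be, cd, ce, de
  2-simplices (6): abc, abe, ace, bcd, bde, cde

giving chain groups C_0 ≅ Z^5, C_1 ≅ Z^9, C_2 ≅ Z^6.

∂_1: C_1 → C_0 sends each edge [p,q] (with p < q) to q − p.
The 5×9 boundary matrix has rank 4 and Smith normal form diag(1,1,1,1).

Boundary ∂_2: C_2 → C_1 sends each 2-simplex [p,q,r] to [q,r] − [p,r] + [p,q]. For instance
  ∂abc = bc − ac + ab,
  ∂bde = de − be + bd.
This gives a 9×6 integer matrix of rank 5; reducing to Smith normal form yields diagonal entries (1,1,1,1,1).

Reading off H_k = ker ∂_k / im ∂_{k+1}:

  H_0: rank C_0 − rank ∂_1 = 5 − 4 = 1, and the invariant factors of ∂_1 are all 1, so H_0 = Z.
  H_1: rank ker ∂_1 − rank ∂_2 = (9 − 4) − 5 = 0, and the invariant factors of ∂_2 are all 1, so H_1 = 0.
  H_2: rank ker ∂_2 − rank ∂_3 = (6 − 5) − 0 = 1, and there is no ∂_3, so H_2 = Z.

As a check, the Euler characteristic is 5 − 9 + 6 = 2, which agrees with 1 − 0 + 1 = 2.
(K is a triangulation of the 2-sphere S^2.)

H_0 ≅ Z,  H_1 = 0,  H_2 ≅ Z.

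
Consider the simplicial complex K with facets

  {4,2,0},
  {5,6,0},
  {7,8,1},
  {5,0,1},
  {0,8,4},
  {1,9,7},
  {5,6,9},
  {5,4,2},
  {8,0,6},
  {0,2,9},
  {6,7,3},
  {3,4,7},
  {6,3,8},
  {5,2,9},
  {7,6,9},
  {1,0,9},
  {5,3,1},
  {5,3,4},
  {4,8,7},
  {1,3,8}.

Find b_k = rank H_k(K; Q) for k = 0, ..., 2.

b_0 = 1, b_1 = 1, b_2 = 0.

Fix the vertex order 0 < 1 < 2 < 3 < 4 < 5 < 6 < 7 < 8 < 9 and write every simplex with vertices in increasing order. Then dim K = 2 and the simplices of K are:

  0-simplices (10): [0], [1], [2], [3], [4], [5], [6], [7], [8], [9]
  1-simplices (30): (30 of them)
  2-simplices (20): (20 of them)

Hence C_0 ≅ Z^10, C_1 ≅ Z^30, C_2 ≅ Z^20.

Boundary ∂_1: C_1 → C_0 sends each edge [p,q] (with p < q) to q − p. For instance
  ∂[5,9] = [9] − [5].
This gives a 10×30 integer matrix of rank 9; reducing to Smith normal form yields diagonal entries (1,1,1,1,1,1,1,1,1).

Boundary ∂_2: C_2 → C_1 acts by ∂[p,q,r] = [q,r] − [p,r] + [p,q]. For instance
  ∂[3,4,5] = [4,5] − [3,5] + [3,4],
  ∂[3,6,7] = [6,7] − [3,7] + [3,6].
The resulting 30×20 matrix has rank 20, and its Smith normal form has invariant factors (1,1,1,1,1,1,1,1,1,1,1,1,1,1,1,1,1,1,1,2).

Now H_k = ker ∂_k / im ∂_{k+1}, so:

  H_0: rank C_0 − rank ∂_1 = 10 − 9 = 1, and the invariant factors of ∂_1 are all 1, so H_0 = Z.
  H_1: rank ker ∂_1 − rank ∂_2 = (30 − 9) − 20 = 1, and ∂_2 has invariant factor 2 > 1, so H_1 = Z ⊕ Z/2.
  H_2: rank ker ∂_2 − rank ∂_3 = (20 − 20) − 0 = 0, and there is no ∂_3, so H_2 = 0.

As a check, the Euler characteristic is 10 − 30 + 20 = 0, which agrees with 1 − 1 + 0 = 0.

Hence the Betti numbers are b_0 = 1, b_1 = 1, b_2 = 0.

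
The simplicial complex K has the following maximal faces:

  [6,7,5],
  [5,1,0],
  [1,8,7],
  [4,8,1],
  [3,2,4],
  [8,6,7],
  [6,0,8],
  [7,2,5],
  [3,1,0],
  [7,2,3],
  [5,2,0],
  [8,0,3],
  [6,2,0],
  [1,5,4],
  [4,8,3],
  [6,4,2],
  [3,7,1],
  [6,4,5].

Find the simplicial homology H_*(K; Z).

We work with the vertex ordering 0 < 1 < 2 < 3 < 4 < 5 < 6 < 7 < 8. The simplices of K, each written with vertices in increasing order, are:

  0-simplices (9): [0], [1], [2], [3], [4], [5], [6], [7], [8]
  1-simplices (27): (27 of them)
  2-simplices (18): [0,1,3], [0,1,5], [0,2,5], [0,2,6], [0,3,8], [0,6,8], [1,3,7], [1,4,5], [1,4,8], [1,7,8], [2,3,4], [2,3,7], [2,4,6], [2,5,7], [3,4,8], [4,5,6], [5,6,7], [6,7,8]

giving chain groups C_0 ≅ Z^9, C_1 ≅ Z^27, C_2 ≅ Z^18.

∂_1: C_1 → C_0 sends each edge [p,q] (with p < q) to q − p. For instance
  ∂[2,3] = [3] − [2].
The 9×27 boundary matrix has rank 8 and Smith normal form diag(1,1,1,1,1,1,1,1).

∂_2: C_2 → C_1 sends each 2-simplex [p,q,r] to [q,r] − [p,r] + [p,q]. For instance
  ∂[1,4,5] = [4,5] − [1,5] + [1,4],
  ∂[0,6,8] = [6,8] − [0,8] + [0,6].
The resulting 27×18 matrix has rank 18, and its Smith normal form has invariant factors (1,1,1,1,1,1,1,1,1,1,1,1,1,1,1,1,1,2).

Reading off H_k = ker ∂_k / im ∂_{k+1}:

  H_0: rank C_0 − rank ∂_1 = 9 − 8 = 1, and the invariant factors of ∂_1 are all 1, so H_0 = Z.
  H_1: rank ker ∂_1 − rank ∂_2 = (27 − 8) − 18 = 1, and ∂_2 has invariant factor 2 > 1, so H_1 = Z ⊕ Z/2.
  H_2: rank ker ∂_2 − rank ∂_3 = (18 − 18) − 0 = 0, and there is no ∂_3, so H_2 = 0.

(K is a triangulation of the Klein bottle.)

H_0 = Z,  H_1 = Z ⊕ Z/2,  H_2 = 0.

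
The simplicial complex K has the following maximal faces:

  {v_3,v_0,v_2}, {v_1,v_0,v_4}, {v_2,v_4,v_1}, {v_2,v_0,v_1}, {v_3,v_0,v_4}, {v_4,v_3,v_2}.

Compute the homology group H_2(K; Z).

We work with the vertex ordering v_0 < v_1 < v_2 < v_3 < v_4. The simplices of K, each written with vertices in increasing order, are:

  0-simplices (5): [v_0], [v_1], [v_2], [v_3], [v_4]
  1-simplices (9): [v_0,v_1], [v_0,v_2], [v_0,v_3], [v_0,v_4], [v_1,v_2], [v_1,v_4], [v_2,v_3], [v_2,v_4], [v_3,v_4]
  2-simplices (6): [v_0,v_1,v_2], [v_0,v_1,v_4], [v_0,v_2,v_3], [v_0,v_3,v_4], [v_1,v_2,v_4], [v_2,v_3,v_4]

Hence C_0 ≅ Z^5, C_1 ≅ Z^9, C_2 ≅ Z^6.

Boundary ∂_1: C_1 → C_0 maps an edge to its endpoints' difference, ∂[p,q] = q − p. For instance
  ∂[v_0,v_1] = [v_1] − [v_0].
The resulting 5×9 matrix has rank 4, and its Smith normal form has invariant factors (1,1,1,1).

The boundary map ∂_2: C_2 → C_1 maps a triangle to the signed sum of its edges. For instance
  ∂[v_0,v_1,v_4] = [v_1,v_4] − [v_0,v_4] + [v_0,v_1],
  ∂[v_2,v_3,v_4] = [v_3,v_4] − [v_2,v_4] + [v_2,v_3].
The resulting 9×6 matrix has rank 5, and its Smith normal form has invariant factors (1,1,1,1,1).

Computing H_k = (kernel of ∂_k) / (image of ∂_{k+1}):

  H_2: rank ker ∂_2 − rank ∂_3 = (6 − 5) − 0 = 1, and there is no ∂_3, so H_2 = Z.

H_2 ≅ Z.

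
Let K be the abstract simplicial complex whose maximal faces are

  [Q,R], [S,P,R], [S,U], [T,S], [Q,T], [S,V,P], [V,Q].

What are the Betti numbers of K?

b_0 = 1, b_1 = 2, b_2 = 0.

We work with the vertex ordering P < Q < R < S < T < U < V. The simplices of K, each written with vertices in increasing order, are:

  0-simplices (7): P, Q, R, S, T, U, V
  1-simplices (10): PR, PS, PV, QR, QT, QV, RS, ST, SU, SV
  2-simplices (2): PRS, PSV

Hence C_0 ≅ Z^7, C_1 ≅ Z^10, C_2 ≅ Z^2.

∂_1: C_1 → C_0 sends each edge [p,q] (with p < q) to q − p.
As a 7×10 matrix over Z this has rank 6, with invariant factors (1,1,1,1,1,1).

∂_2: C_2 → C_1 acts by ∂[p,q,r] = [q,r] − [p,r] + [p,q]. For instance
  ∂PRS = RS − PS + PR,
  ∂PSV = SV − PV + PS.
This gives a 10×2 integer matrix of rank 2; reducing to Smith normal form yields diagonal entries (1,1).

From H_k ≅ ker(∂_k) / im(∂_{k+1}) we obtain:

  H_0: rank C_0 − rank ∂_1 = 7 − 6 = 1, and the invariant factors of ∂_1 are all 1, so H_0 ≅ Z.
  H_1: rank ker ∂_1 − rank ∂_2 = (10 − 6) − 2 = 2, and the invariant factors of ∂_2 are all 1, so H_1 ≅ Z^2.
  H_2: rank ker ∂_2 − rank ∂_3 = (2 − 2) − 0 = 0, and there is no ∂_3, so H_2 ≅ 0.

Hence the Betti numbers are b_0 = 1, b_1 = 2, b_2 = 0.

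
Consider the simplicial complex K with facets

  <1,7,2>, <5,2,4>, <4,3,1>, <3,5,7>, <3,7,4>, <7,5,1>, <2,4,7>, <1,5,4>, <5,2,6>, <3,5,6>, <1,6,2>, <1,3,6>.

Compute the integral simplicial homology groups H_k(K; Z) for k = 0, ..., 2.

We work with the vertex ordering 1 < 2 < 3 < 4 < 5 < 6 < 7. The simplices of K, each written with vertices in increasing order, are:

  0-simplices (7): [1], [2], [3], [4], [5], [6], [7]
  1-simplices (18): [1,2], [1,3], [1,4], [1,5], [1,6], [1,7], [2,4], [2,5], [2,6], [2,7], [3,4], [3,5], [3,6], [3,7], [4,5], [4,7], [5,6], [5,7]
  2-simplices (12): [1,2,6], [1,2,7], [1,3,4], [1,3,6], [1,4,5], [1,5,7], [2,4,5], [2,4,7], [2,5,6], [3,4,7], [3,5,6], [3,5,7]

giving chain groups C_0 ≅ Z^7, C_1 ≅ Z^18, C_2 ≅ Z^12.

Boundary ∂_1: C_1 → C_0 maps an edge to its endpoints' difference, ∂[p,q] = q − p. For instance
  ∂[5,7] = [7] − [5].
This gives a 7×18 integer matrix of rank 6; reducing to Smith normal form yields diagonal entries (1,1,1,1,1,1).

The boundary map ∂_2: C_2 → C_1 sends each 2-simplex [p,q,r] to [q,r] − [p,r] + [p,q]. For instance
  ∂[2,4,5] = [4,5] − [2,5] + [2,4],
  ∂[2,4,7] = [4,7] − [2,7] + [2,4].
As a 18×12 matrix over Z this has rank 12, with invariant factors (1,1,1,1,1,1,1,1,1,1,1,2).

Computing H_k = (kernel of ∂_k) / (image of ∂_{k+1}):

  H_0: rank C_0 − rank ∂_1 = 7 − 6 = 1, and the invariant factors of ∂_1 are all 1, so H_0 ≅ Z.
  H_1: rank ker ∂_1 − rank ∂_2 = (18 − 6) − 12 = 0, and ∂_2 has invariant factor 2 > 1, so H_1 ≅ Z/2.
  H_2: rank ker ∂_2 − rank ∂_3 = (12 − 12) − 0 = 0, and there is no ∂_3, so H_2 ≅ 0.

As a check, the Euler characteristic is 7 − 18 + 12 = 1, which agrees with 1 − 0 + 0 = 1.

H_0 = Z,  H_1 = Z/2,  H_2 = 0.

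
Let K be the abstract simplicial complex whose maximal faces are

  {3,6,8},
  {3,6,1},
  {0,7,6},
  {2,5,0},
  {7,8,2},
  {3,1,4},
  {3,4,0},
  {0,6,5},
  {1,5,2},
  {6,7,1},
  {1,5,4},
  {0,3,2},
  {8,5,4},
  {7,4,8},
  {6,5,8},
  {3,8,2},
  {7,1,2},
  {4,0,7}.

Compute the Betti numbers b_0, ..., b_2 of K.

Order the vertices as 0 < 1 < 2 < 3 < 4 < 5 < 6 < 7 < 8. Listing each simplex with vertices in this order, K has dimension 2 with simplices:

  0-simplices (9): [0], [1], [2], [3], [4], [5], [6], [7], [8]
  1-simplices (27): (27 of them)
  2-simplices (18): [0,2,3], [0,2,5], [0,3,4], [0,4,7], [0,5,6], [0,6,7], [1,2,5], [1,2,7], [1,3,4], [1,3,6], [1,4,5], [1,6,7], [2,3,8], [2,7,8], [3,6,8], [4,5,8], [4,7,8], [5,6,8]

so the chain groups are C_0 ≅ Z^9, C_1 ≅ Z^27, C_2 ≅ Z^18.

∂_1: C_1 → C_0 maps an edge to its endpoints' difference, ∂[p,q] = q − p.
The resulting 9×27 matrix has rank 8, and its Smith normal form has invariant factors (1,1,1,1,1,1,1,1).

Boundary ∂_2: C_2 → C_1 acts by ∂[p,q,r] = [q,r] − [p,r] + [p,q]. For instance
  ∂[1,4,5] = [4,5] − [1,5] + [1,4],
  ∂[3,6,8] = [6,8] − [3,8] + [3,6].
The 27×18 boundary matrix has rank 17 and Smith normal form diag(1,1,1,1,1,1,1,1,1,1,1,1,1,1,1,1,1).

From H_k ≅ ker(∂_k) / im(∂_{k+1}) we obtain:

  H_0: rank C_0 − rank ∂_1 = 9 − 8 = 1, and the invariant factors of ∂_1 are all 1, so H_0 = Z.
  H_1: rank ker ∂_1 − rank ∂_2 = (27 − 8) − 17 = 2, and the invariant factors of ∂_2 are all 1, so H_1 = Z^2.
  H_2: rank ker ∂_2 − rank ∂_3 = (18 − 17) − 0 = 1, and there is no ∂_3, so H_2 = Z.

As a check, the Euler characteristic is 9 − 27 + 18 = 0, which agrees with 1 − 2 + 1 = 0.

Hence the Betti numbers are b_0 = 1, b_1 = 2, b_2 = 1.

b_0 = 1, b_1 = 2, b_2 = 1.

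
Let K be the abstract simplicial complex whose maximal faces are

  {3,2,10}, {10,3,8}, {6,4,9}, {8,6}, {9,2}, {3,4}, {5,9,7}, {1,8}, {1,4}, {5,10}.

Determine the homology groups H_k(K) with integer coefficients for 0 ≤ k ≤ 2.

Fix the vertex order 1 < 2 < 3 < 4 < 5 < 6 < 7 < 8 < 9 < 10 and write every simplex with vertices in increasing order. Then dim K = 2 and the simplices of K are:

  0-simplices (10): [1], [2], [3], [4], [5], [6], [7], [8], [9], [10]
  1-simplices (17): [1,4], [1,8], [2,3], [2,9], [2,10], [3,4], [3,8], [3,10], [4,6], [4,9], [5,7], [5,9], [5,10], [6,8], [6,9], [7,9], [8,10]
  2-simplices (4): [2,3,10], [3,8,10], [4,6,9], [5,7,9]

Hence C_0 ≅ Z^10, C_1 ≅ Z^17, C_2 ≅ Z^4.

∂_1: C_1 → C_0 is given by ∂[p,q] = [q] − [p]. For instance
  ∂[2,10] = [10] − [2].
This gives a 10×17 integer matrix of rank 9; reducing to Smith normal form yields diagonal entries (1,1,1,1,1,1,1,1,1).

Boundary ∂_2: C_2 → C_1 maps a triangle to the signed sum of its edges. For instance
  ∂[2,3,10] = [3,10] − [2,10] + [2,3],
  ∂[4,6,9] = [6,9] − [4,9] + [4,6].
The resulting 17×4 matrix has rank 4, and its Smith normal form has invariant factors (1,1,1,1).

From H_k ≅ ker(∂_k) / im(∂_{k+1}) we obtain:

  H_0: rank C_0 − rank ∂_1 = 10 − 9 = 1, and the invariant factors of ∂_1 are all 1, so H_0 = Z.
  H_1: rank ker ∂_1 − rank ∂_2 = (17 − 9) − 4 = 4, and the invariant factors of ∂_2 are all 1, so H_1 = Z^4.
  H_2: rank ker ∂_2 − rank ∂_3 = (4 − 4) − 0 = 0, and there is no ∂_3, so H_2 = 0.

H_0 ≅ Z,  H_1 ≅ Z^4,  H_2 = 0.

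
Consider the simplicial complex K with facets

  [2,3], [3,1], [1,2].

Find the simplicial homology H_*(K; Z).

K has 3 vertices, 3 edges.
rank ∂_0 = 0, rank ∂_1 = 2 ⇒ b_0 = 3 − 0 − 2 = 1; all invariant factors of ∂_1 are 1 so no torsion. So H_0 = Z.
rank ∂_1 = 2, rank ∂_2 = 0 ⇒ b_1 = 3 − 2 − 0 = 1. So H_1 = Z.

H_0 = Z,  H_1 = Z.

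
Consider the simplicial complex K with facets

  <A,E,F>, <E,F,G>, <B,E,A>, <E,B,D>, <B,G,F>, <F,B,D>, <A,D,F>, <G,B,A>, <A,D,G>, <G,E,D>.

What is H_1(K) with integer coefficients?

H_1 = Z/2.

Fix the vertex order A < B < D < E < F < G and write every simplex with vertices in increasing order. Then dim K = 2 and the simplices of K are:

  0-simplices (6): A, B, D, E, F, G
  1-simplices (15): AB, AD, AE, AF, AG, BD, BE, BF, BG, DE, DF, DG, EF, EG, FG
  2-simplices (10): ABE, ABG, ADF, ADG, AEF, BDE, BDF, BFG, DEG, EFG

giving chain groups C_0 ≅ Z^6, C_1 ≅ Z^15, C_2 ≅ Z^10.

Boundary ∂_1: C_1 → C_0 sends each edge [p,q] (with p < q) to q − p. For instance
  ∂AF = F − A.
The resulting 6×15 matrix has rank 5, and its Smith normal form has invariant factors (1,1,1,1,1).

The boundary map ∂_2: C_2 → C_1 sends each 2-simplex [p,q,r] to [q,r] − [p,r] + [p,q]. For instance
  ∂BDE = DE − BE + BD,
  ∂ADF = DF − AF + AD.
This gives a 15×10 integer matrix of rank 10; reducing to Smith normal form yields diagonal entries (1,1,1,1,1,1,1,1,1,2).

Now H_k = ker ∂_k / im ∂_{k+1}, so:

  H_1: rank ker ∂_1 − rank ∂_2 = (15 − 5) − 10 = 0, and ∂_2 has invariant factor 2 > 1, so H_1 ≅ Z/2.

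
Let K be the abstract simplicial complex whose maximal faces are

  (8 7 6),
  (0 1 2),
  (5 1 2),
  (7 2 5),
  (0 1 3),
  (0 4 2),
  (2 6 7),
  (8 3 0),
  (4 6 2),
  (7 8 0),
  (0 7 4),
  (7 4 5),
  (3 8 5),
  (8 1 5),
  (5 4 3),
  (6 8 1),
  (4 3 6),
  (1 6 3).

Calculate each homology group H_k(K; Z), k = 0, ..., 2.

Take the total order 0 < 1 < 2 < 3 < 4 < 5 < 6 < 7 < 8 on the vertex set. Then K (dimension 2) consists of the simplices:

  0-simplices (9): [0], [1], [2], [3], [4], [5], [6], [7], [8]
  1-simplices (27): (27 of them)
  2-simplices (18): [0,1,2], [0,1,3], [0,2,4], [0,3,8], [0,4,7], [0,7,8], [1,2,5], [1,3,6], [1,5,8], [1,6,8], [2,4,6], [2,5,7], [2,6,7], [3,4,5], [3,4,6], [3,5,8], [4,5,7], [6,7,8]

giving chain groups C_0 ≅ Z^9, C_1 ≅ Z^27, C_2 ≅ Z^18.

The boundary map ∂_1: C_1 → C_0 sends each edge [p,q] (with p < q) to q − p.
As a 9×27 matrix over Z this has rank 8, with invariant factors (1,1,1,1,1,1,1,1).

The boundary map ∂_2: C_2 → C_1 maps a triangle to the signed sum of its edges. For instance
  ∂[0,2,4] = [2,4] − [0,4] + [0,2],
  ∂[1,6,8] = [6,8] − [1,8] + [1,6].
The resulting 27×18 matrix has rank 18, and its Smith normal form has invariant factors (1,1,1,1,1,1,1,1,1,1,1,1,1,1,1,1,1,2).

Computing H_k = (kernel of ∂_k) / (image of ∂_{k+1}):

  H_0: rank C_0 − rank ∂_1 = 9 − 8 = 1, and the invariant factors of ∂_1 are all 1, so H_0 = Z.
  H_1: rank ker ∂_1 − rank ∂_2 = (27 − 8) − 18 = 1, and ∂_2 has invariant factor 2 > 1, so H_1 = Z × Z/2.
  H_2: rank ker ∂_2 − rank ∂_3 = (18 − 18) − 0 = 0, and there is no ∂_3, so H_2 = 0.

As a check, the Euler characteristic is 9 − 27 + 18 = 0, which agrees with 1 − 1 + 0 = 0.

H_0 ≅ Z,  H_1 ≅ Z × Z/2,  H_2 = 0.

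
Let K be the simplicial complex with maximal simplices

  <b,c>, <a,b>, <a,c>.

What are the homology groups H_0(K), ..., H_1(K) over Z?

Order the vertices as a < b < c. Listing each simplex with vertices in this order, K has dimension 1 with simplices:

  0-simplices (3): a, b, c
  1-simplices (3): ab, ac, bc

Hence C_0 ≅ Z^3, C_1 ≅ Z^3.

The boundary map ∂_1: C_1 → C_0 maps an edge to its endpoints' difference, ∂[p,q] = q − p.
The resulting 3×3 matrix has rank 2, and its Smith normal form has invariant factors (1,1).

Computing H_k = (kernel of ∂_k) / (image of ∂_{k+1}):

  H_0: rank C_0 − rank ∂_1 = 3 − 2 = 1, and the invariant factors of ∂_1 are all 1, so H_0 = Z.
  H_1: rank ker ∂_1 − rank ∂_2 = (3 − 2) − 0 = 1, and there is no ∂_2, so H_1 = Z.

(K is a triangulation of the circle S^1.)

H_0 ≅ Z,  H_1 ≅ Z.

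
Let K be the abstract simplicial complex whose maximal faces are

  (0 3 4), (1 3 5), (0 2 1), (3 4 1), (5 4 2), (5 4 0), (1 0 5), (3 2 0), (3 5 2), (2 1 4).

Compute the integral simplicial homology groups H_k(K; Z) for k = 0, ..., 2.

H_0 ≅ Z,  H_1 ≅ Z/2Z,  H_2 = 0.

K has 6 vertices, 15 edges, 10 triangles.
rank ∂_0 = 0, rank ∂_1 = 5 ⇒ b_0 = 6 − 0 − 5 = 1; all invariant factors of ∂_1 are 1 so no torsion. So H_0 ≅ Z.
rank ∂_1 = 5, rank ∂_2 = 10 ⇒ b_1 = 15 − 5 − 10 = 0; ∂_2 has invariant factor(s) [2] giving torsion. So H_1 ≅ Z/2Z.
rank ∂_2 = 10, rank ∂_3 = 0 ⇒ b_2 = 10 − 10 − 0 = 0. So H_2 ≅ 0.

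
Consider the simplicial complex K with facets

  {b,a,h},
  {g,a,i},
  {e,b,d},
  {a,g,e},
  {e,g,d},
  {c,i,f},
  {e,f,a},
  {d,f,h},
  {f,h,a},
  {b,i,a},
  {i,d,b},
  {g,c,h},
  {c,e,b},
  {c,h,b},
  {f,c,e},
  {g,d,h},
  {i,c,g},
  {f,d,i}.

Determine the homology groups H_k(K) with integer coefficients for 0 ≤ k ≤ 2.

H_0 ≅ Z,  H_1 ≅ Z^2,  H_2 ≅ Z.

K has 9 vertices, 27 edges, 18 triangles.
rank ∂_0 = 0, rank ∂_1 = 8 ⇒ b_0 = 9 − 0 − 8 = 1; all invariant factors of ∂_1 are 1 so no torsion. So H_0 = Z.
rank ∂_1 = 8, rank ∂_2 = 17 ⇒ b_1 = 27 − 8 − 17 = 2; all invariant factors of ∂_2 are 1 so no torsion. So H_1 = Z^2.
rank ∂_2 = 17, rank ∂_3 = 0 ⇒ b_2 = 18 − 17 − 0 = 1. So H_2 = Z.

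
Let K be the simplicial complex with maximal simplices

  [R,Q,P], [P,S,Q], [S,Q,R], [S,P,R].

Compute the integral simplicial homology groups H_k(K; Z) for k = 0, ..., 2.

Order the vertices as P < Q < R < S. Listing each simplex with vertices in this order, K has dimension 2 with simplices:

  0-simplices (4): P, Q, R, S
  1-simplices (6): PQ, PR, PS, QR, QS, RS
  2-simplices (4): PQR, PQS, PRS, QRS

so the chain groups are C_0 ≅ Z^4, C_1 ≅ Z^6, C_2 ≅ Z^4.

The boundary map ∂_1: C_1 → C_0 sends each edge [p,q] (with p < q) to q − p. For instance
  ∂PQ = Q − P.
This gives a 4×6 integer matrix of rank 3; reducing to Smith normal form yields diagonal entries (1,1,1).

The boundary map ∂_2: C_2 → C_1 sends each 2-simplex [p,q,r] to [q,r] − [p,r] + [p,q]. For instance
  ∂PQS = QS − PS + PQ,
  ∂PQR = QR − PR + PQ.
This gives a 6×4 integer matrix of rank 3; reducing to Smith normal form yields diagonal entries (1,1,1).

From H_k ≅ ker(∂_k) / im(∂_{k+1}) we obtain:

  H_0: rank C_0 − rank ∂_1 = 4 − 3 = 1, and the invariant factors of ∂_1 are all 1, so H_0 ≅ Z.
  H_1: rank ker ∂_1 − rank ∂_2 = (6 − 3) − 3 = 0, and the invariant factors of ∂_2 are all 1, so H_1 ≅ 0.
  H_2: rank ker ∂_2 − rank ∂_3 = (4 − 3) − 0 = 1, and there is no ∂_3, so H_2 ≅ Z.

H_0 = Z,  H_1 = 0,  H_2 = Z.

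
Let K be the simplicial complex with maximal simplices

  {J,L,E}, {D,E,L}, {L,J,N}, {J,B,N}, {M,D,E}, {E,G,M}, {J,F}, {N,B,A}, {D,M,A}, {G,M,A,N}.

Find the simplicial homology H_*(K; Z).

H_0 ≅ Z,  H_1 ≅ Z,  H_2 = 0,  H_3 = 0.

Take the total order A < B < D < E < F < G < J < L < M < N on the vertex set. Then K (dimension 3) consists of the simplices:

  0-simplices (10): A, B, D, E, F, G, J, L, M, N
  1-simplices (21): AB, AD, AG, AM, AN, BJ, BN, DE, DL, DM, EG, EJ, EL, EM, FJ, GM, GN, JL, JN, LN, MN
  2-simplices (12): ABN, ADM, AGM, AGN, AMN, BJN, DEL, DEM, EGM, EJL, GMN, JLN
  3-simplices (1): AGMN

Hence C_0 ≅ Z^10, C_1 ≅ Z^21, C_2 ≅ Z^12, C_3 ≅ Z^1.

Boundary ∂_1: C_1 → C_0 is given by ∂[p,q] = [q] − [p]. For instance
  ∂AG = G − A.
The 10×21 boundary matrix has rank 9 and Smith normal form diag(1,1,1,1,1,1,1,1,1).

Boundary ∂_2: C_2 → C_1 acts by ∂[p,q,r] = [q,r] − [p,r] + [p,q]. For instance
  ∂DEL = EL − DL + DE,
  ∂ABN = BN − AN + AB.
This gives a 21×12 integer matrix of rank 11; reducing to Smith normal form yields diagonal entries (1,1,1,1,1,1,1,1,1,1,1).

Boundary ∂_3: C_3 → C_2 sends each 3-simplex σ to the alternating sum Σ_i (−1)^i (σ with its i-th vertex removed). For instance
  ∂AGMN = GMN − AMN + AGN − AGM.
The 12×1 boundary matrix has rank 1 and Smith normal form diag(1).

From H_k ≅ ker(∂_k) / im(∂_{k+1}) we obtain:

  H_0: rank C_0 − rank ∂_1 = 10 − 9 = 1, and the invariant factors of ∂_1 are all 1, so H_0 = Z.
  H_1: rank ker ∂_1 − rank ∂_2 = (21 − 9) − 11 = 1, and the invariant factors of ∂_2 are all 1, so H_1 = Z.
  H_2: rank ker ∂_2 − rank ∂_3 = (12 − 11) − 1 = 0, and the invariant factors of ∂_3 are all 1, so H_2 = 0.
  H_3: rank ker ∂_3 − rank ∂_4 = (1 − 1) − 0 = 0, and there is no ∂_4, so H_3 = 0.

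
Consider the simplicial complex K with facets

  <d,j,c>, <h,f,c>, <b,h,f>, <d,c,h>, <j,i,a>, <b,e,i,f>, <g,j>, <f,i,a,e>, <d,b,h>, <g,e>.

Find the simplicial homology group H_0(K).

H_0 ≅ Z.

Order the vertices as a < b < c < d < e < f < g < h < i < j. Listing each simplex with vertices in this order, K has dimension 3 with simplices:

  0-simplices (10): a, b, c, d, e, f, g, h, i, j
  1-simplices (22): ae, af, ai, aj, bd, be, bf, bh, bi, cd, cf, ch, cj, dh, dj, ef, eg, ei, fh, fi, gj, ij
  2-simplices (13): aef, aei, afi, aij, bdh, bef, bei, bfh, bfi, cdh, cdj, cfh, efi
  3-simplices (2): aefi, befi

giving chain groups C_0 ≅ Z^10, C_1 ≅ Z^22, C_2 ≅ Z^13, C_3 ≅ Z^2.

The boundary map ∂_1: C_1 → C_0 is given by ∂[p,q] = [q] − [p]. For instance
  ∂eg = g − e.
The resulting 10×22 matrix has rank 9, and its Smith normal form has invariant factors (1,1,1,1,1,1,1,1,1).

Boundary ∂_2: C_2 → C_1 sends each 2-simplex [p,q,r] to [q,r] − [p,r] + [p,q]. For instance
  ∂cfh = fh − ch + cf,
  ∂aei = ei − ai + ae.
As a 22×13 matrix over Z this has rank 11, with invariant factors (1,1,1,1,1,1,1,1,1,1,1).

Boundary ∂_3: C_3 → C_2 sends each 3-simplex σ to the alternating sum Σ_i (−1)^i (σ with its i-th vertex removed). For instance
  ∂befi = efi − bfi + bei − bef,
  ∂aefi = efi − afi + aei − aef.
The resulting 13×2 matrix has rank 2, and its Smith normal form has invariant factors (1,1).

From H_k ≅ ker(∂_k) / im(∂_{k+1}) we obtain:

  H_0: rank C_0 − rank ∂_1 = 10 − 9 = 1, and the invariant factors of ∂_1 are all 1, so H_0 ≅ Z.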